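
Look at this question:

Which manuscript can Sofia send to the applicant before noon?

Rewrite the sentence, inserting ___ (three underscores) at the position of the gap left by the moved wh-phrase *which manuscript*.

Before movement: Sofia can send which manuscript to the applicant before noon.
'which manuscript' functions as the direct object of 'send'. The gap is right after 'send'.

Which manuscript can Sofia send ___ to the applicant before noon?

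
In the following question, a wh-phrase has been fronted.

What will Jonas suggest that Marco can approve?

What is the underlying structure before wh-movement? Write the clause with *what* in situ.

The filler 'what' is interpreted as the direct object of 'approve'. Wh-movement fronts it, leaving a gap right after 'approve':
What will Jonas suggest that Marco can approve ___?

Jonas will suggest that Marco can approve what.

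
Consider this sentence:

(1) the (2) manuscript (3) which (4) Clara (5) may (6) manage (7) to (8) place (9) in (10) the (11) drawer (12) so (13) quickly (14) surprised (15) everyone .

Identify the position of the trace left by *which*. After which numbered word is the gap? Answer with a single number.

'which' functions as the direct object of 'place'. Wh-movement fronts it, leaving a gap right after 'place':
The manuscript which Clara may manage to place ___ in the drawer so quickly surprised everyone.
'place' is word 8.

8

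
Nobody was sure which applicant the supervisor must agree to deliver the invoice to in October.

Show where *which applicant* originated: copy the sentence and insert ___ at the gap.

Nobody was sure which applicant the supervisor must agree to deliver the invoice to ___ in October.

Pre-movement form: The supervisor must agree to deliver the invoice to which applicant in October.
'which applicant' is the object of the preposition 'to' (recipient of 'deliver'). The gap is right after 'to'.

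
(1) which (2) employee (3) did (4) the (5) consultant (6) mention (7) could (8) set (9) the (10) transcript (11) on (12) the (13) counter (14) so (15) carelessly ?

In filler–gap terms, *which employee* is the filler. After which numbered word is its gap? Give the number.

Pre-movement form: The consultant did mention which employee could set the transcript on the counter so carelessly.
The filler 'which employee' is interpreted as the subject of the clause embedded under 'mention'. It moves to the left edge, and the trace sits right after 'mention':
Which employee did the consultant mention ___ could set the transcript on the counter so carelessly?
'mention' is word 6.

6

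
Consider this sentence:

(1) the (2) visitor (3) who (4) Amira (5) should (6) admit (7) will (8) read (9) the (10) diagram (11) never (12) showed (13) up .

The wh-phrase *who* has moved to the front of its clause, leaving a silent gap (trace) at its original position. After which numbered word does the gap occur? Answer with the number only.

6

The filler 'who' is interpreted as the subject of the clause embedded under 'admit'. It moves to the left edge, and the trace sits right after 'admit':
The visitor who Amira should admit ___ will read the diagram never showed up.
'admit' is word 6.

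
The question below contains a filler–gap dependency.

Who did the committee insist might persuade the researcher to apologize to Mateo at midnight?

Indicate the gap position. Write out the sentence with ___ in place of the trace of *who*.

Who did the committee insist ___ might persuade the researcher to apologize to Mateo at midnight?

Underlying clause: The committee did insist who might persuade the researcher to apologize to Mateo at midnight.
'who' is the subject of the clause embedded under 'insist'. The gap is right after 'insist'.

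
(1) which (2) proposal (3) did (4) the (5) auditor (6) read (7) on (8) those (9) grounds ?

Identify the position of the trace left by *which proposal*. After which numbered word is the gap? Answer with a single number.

6

Before movement: The auditor did read which proposal on those grounds.
'which proposal' functions as the direct object of 'read'. Wh-movement fronts it, leaving a gap right after 'read':
Which proposal did the auditor read ___ on those grounds?
'read' is word 6.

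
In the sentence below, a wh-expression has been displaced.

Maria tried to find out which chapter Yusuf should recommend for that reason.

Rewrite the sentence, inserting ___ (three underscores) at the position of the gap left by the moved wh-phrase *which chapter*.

Maria tried to find out which chapter Yusuf should recommend ___ for that reason.

Pre-movement form: Yusuf should recommend which chapter for that reason.
'which chapter' functions as the direct object of 'recommend'. The gap is right after 'recommend'.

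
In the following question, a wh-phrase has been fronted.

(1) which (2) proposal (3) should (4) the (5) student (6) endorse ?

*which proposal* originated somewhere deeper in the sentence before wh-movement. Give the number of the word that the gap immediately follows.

Before movement: The student should endorse which proposal.
'which proposal' functions as the direct object of 'endorse'. Wh-movement fronts it, leaving a gap right after 'endorse':
Which proposal should the student endorse ___?
'endorse' is word 6.

6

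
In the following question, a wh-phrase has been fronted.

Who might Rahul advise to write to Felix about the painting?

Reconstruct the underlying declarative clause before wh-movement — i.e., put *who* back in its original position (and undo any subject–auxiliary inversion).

The filler 'who' is interpreted as the direct object of 'advise'. Wh-movement fronts it, leaving a gap right after 'advise':
Who might Rahul advise ___ to write to Felix about the painting?

Rahul might advise who to write to Felix about the painting.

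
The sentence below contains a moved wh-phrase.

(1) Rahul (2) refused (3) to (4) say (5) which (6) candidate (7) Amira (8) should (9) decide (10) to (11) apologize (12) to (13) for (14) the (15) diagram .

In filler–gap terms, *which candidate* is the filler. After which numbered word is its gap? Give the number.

Before movement: Amira should decide to apologize to which candidate for the diagram.
The filler 'which candidate' is interpreted as the object of the preposition 'to'. Wh-movement fronts it, leaving a gap right after 'to':
Rahul refused to say which candidate Amira should decide to apologize to ___ for the diagram.
'to' is word 12.

12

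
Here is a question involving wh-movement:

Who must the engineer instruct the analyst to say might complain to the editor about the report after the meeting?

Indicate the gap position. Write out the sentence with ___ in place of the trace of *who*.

Before movement: The engineer must instruct the analyst to say who might complain to the editor about the report after the meeting.
'who' is the subject of the clause embedded under 'say'. The gap is right after 'say'.

Who must the engineer instruct the analyst to say ___ might complain to the editor about the report after the meeting?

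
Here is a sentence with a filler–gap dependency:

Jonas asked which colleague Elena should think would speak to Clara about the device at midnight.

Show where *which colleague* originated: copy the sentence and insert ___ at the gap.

In situ: Elena should think which colleague would speak to Clara about the device at midnight.
The filler 'which colleague' is interpreted as the subject of the clause embedded under 'think'. The gap is right after 'think'.

Jonas asked which colleague Elena should think ___ would speak to Clara about the device at midnight.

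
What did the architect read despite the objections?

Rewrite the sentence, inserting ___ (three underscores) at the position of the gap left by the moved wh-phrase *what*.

In situ: The architect did read what despite the objections.
The filler 'what' is interpreted as the direct object of 'read'. The gap is right after 'read'.

What did the architect read ___ despite the objections?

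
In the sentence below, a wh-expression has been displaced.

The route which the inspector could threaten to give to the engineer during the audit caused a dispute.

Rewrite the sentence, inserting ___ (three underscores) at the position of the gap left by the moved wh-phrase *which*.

The route which the inspector could threaten to give ___ to the engineer during the audit caused a dispute.

'which' functions as the direct object of 'give'. The gap is right after 'give'.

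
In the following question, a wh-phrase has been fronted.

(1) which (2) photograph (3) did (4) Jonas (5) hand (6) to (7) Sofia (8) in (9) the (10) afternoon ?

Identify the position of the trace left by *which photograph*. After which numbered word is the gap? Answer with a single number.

Underlying clause: Jonas did hand which photograph to Sofia in the afternoon.
The filler 'which photograph' is interpreted as the direct object of 'hand'. Fronting leaves a gap immediately after 'hand':
Which photograph did Jonas hand ___ to Sofia in the afternoon?
'hand' is word 5.

5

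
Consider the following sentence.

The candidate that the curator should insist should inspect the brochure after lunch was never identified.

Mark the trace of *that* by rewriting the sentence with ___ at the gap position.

'that' is the subject of the clause embedded under 'insist'. The gap is right after 'insist'.

The candidate that the curator should insist ___ should inspect the brochure after lunch was never identified.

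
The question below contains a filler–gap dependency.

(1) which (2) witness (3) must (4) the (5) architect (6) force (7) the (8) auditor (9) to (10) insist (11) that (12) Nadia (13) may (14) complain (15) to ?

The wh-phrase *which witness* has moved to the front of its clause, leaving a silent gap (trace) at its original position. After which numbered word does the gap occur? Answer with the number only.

Underlying clause: The architect must force the auditor to insist that Nadia may complain to which witness.
'which witness' is the object of the preposition 'to'. Wh-movement fronts it, leaving a gap right after 'to':
Which witness must the architect force the auditor to insist that Nadia may complain to ___?
'to' is word 15.

15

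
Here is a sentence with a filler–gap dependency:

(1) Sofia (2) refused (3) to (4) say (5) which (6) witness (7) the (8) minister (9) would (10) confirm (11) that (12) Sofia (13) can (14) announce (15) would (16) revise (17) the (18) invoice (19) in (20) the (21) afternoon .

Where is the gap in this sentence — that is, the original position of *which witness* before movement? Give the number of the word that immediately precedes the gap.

14

Pre-movement form: The minister would confirm that Sofia can announce which witness would revise the invoice in the afternoon.
'which witness' functions as the subject of the clause embedded under 'announce'. Wh-movement fronts it, leaving a gap right after 'announce':
Sofia refused to say which witness the minister would confirm that Sofia can announce ___ would revise the invoice in the afternoon.
'announce' is word 14.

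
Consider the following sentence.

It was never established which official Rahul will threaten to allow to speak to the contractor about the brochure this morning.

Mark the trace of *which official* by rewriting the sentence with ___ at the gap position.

It was never established which official Rahul will threaten to allow ___ to speak to the contractor about the brochure this morning.

In situ: Rahul will threaten to allow which official to speak to the contractor about the brochure this morning.
'which official' functions as the direct object of 'allow'. The gap is right after 'allow'.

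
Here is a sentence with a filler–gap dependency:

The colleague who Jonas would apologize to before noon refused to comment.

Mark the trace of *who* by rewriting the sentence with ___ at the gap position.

'who' is the object of the preposition 'to'. The gap is right after 'to'.

The colleague who Jonas would apologize to ___ before noon refused to comment.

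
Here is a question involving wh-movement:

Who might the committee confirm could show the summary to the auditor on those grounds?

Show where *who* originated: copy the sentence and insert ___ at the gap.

In situ: The committee might confirm who could show the summary to the auditor on those grounds.
The filler 'who' is interpreted as the subject of the clause embedded under 'confirm'. The gap is right after 'confirm'.

Who might the committee confirm ___ could show the summary to the auditor on those grounds?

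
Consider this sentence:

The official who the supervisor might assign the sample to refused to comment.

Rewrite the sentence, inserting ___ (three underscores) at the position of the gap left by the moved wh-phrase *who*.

'who' is the object of the preposition 'to' (recipient of 'assign'). The gap is right after 'to'.

The official who the supervisor might assign the sample to ___ refused to comment.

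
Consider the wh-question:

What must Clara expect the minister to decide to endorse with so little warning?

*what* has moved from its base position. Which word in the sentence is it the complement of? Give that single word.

endorse

In situ: Clara must expect the minister to decide to endorse what with so little warning.
'what' functions as the direct object of 'endorse'. Wh-movement fronts it, leaving a gap right after 'endorse':
What must Clara expect the minister to decide to endorse ___ with so little warning?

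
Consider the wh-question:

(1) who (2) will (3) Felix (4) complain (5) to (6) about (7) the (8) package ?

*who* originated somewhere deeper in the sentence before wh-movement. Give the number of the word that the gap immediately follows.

In situ: Felix will complain to who about the package.
The filler 'who' is interpreted as the object of the preposition 'to'. Wh-movement fronts it, leaving a gap right after 'to':
Who will Felix complain to ___ about the package?
'to' is word 5.

5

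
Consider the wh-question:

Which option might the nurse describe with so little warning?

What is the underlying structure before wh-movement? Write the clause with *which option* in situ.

'which option' is the direct object of 'describe'. Wh-movement fronts it, leaving a gap right after 'describe':
Which option might the nurse describe ___ with so little warning?

The nurse might describe which option with so little warning.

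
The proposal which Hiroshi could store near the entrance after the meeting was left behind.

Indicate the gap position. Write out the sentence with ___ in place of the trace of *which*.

'which' functions as the direct object of 'store'. The gap is right after 'store'.

The proposal which Hiroshi could store ___ near the entrance after the meeting was left behind.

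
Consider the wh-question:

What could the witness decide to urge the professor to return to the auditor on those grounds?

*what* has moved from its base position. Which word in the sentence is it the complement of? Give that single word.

return

Underlying clause: The witness could decide to urge the professor to return what to the auditor on those grounds.
The filler 'what' is interpreted as the direct object of 'return'. It moves to the left edge, and the trace sits right after 'return':
What could the witness decide to urge the professor to return ___ to the auditor on those grounds?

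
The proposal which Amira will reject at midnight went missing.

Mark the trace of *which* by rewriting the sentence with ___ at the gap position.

'which' is the direct object of 'reject'. The gap is right after 'reject'.

The proposal which Amira will reject ___ at midnight went missing.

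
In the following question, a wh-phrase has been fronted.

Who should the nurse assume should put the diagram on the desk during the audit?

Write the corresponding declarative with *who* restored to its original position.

'who' is the subject of the clause embedded under 'assume'. Fronting leaves a gap immediately after 'assume':
Who should the nurse assume ___ should put the diagram on the desk during the audit?

The nurse should assume who should put the diagram on the desk during the audit.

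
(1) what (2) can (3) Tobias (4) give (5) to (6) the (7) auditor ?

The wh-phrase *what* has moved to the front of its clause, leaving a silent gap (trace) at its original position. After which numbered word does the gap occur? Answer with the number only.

Pre-movement form: Tobias can give what to the auditor.
The filler 'what' is interpreted as the direct object of 'give'. Wh-movement fronts it, leaving a gap right after 'give':
What can Tobias give ___ to the auditor?
'give' is word 4.

4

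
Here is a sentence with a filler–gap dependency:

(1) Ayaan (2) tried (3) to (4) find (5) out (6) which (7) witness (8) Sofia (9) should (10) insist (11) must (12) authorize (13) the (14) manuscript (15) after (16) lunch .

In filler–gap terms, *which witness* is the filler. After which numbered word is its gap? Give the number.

In situ: Sofia should insist which witness must authorize the manuscript after lunch.
'which witness' functions as the subject of the clause embedded under 'insist'. Wh-movement fronts it, leaving a gap right after 'insist':
Ayaan tried to find out which witness Sofia should insist ___ must authorize the manuscript after lunch.
'insist' is word 10.

10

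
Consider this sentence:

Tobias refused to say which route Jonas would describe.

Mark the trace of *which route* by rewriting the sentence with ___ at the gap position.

Tobias refused to say which route Jonas would describe ___.

Underlying clause: Jonas would describe which route.
'which route' functions as the direct object of 'describe'. The gap is right after 'describe'.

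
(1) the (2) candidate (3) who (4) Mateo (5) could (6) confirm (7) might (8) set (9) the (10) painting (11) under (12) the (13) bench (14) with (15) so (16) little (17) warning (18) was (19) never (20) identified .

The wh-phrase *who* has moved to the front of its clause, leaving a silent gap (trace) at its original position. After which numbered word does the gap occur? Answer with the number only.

6

'who' is the subject of the clause embedded under 'confirm'. It moves to the left edge, and the trace sits right after 'confirm':
The candidate who Mateo could confirm ___ might set the painting under the bench with so little warning was never identified.
'confirm' is word 6.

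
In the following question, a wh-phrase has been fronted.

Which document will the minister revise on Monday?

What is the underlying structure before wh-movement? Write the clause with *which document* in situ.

The minister will revise which document on Monday.

'which document' is the direct object of 'revise'. Fronting leaves a gap immediately after 'revise':
Which document will the minister revise ___ on Monday?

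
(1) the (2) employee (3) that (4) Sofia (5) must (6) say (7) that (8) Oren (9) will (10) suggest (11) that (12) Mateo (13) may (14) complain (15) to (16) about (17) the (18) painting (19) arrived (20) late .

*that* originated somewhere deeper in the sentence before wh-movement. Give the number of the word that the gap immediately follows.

'that' is the object of the preposition 'to'. It moves to the left edge, and the trace sits right after 'to':
The employee that Sofia must say that Oren will suggest that Mateo may complain to ___ about the painting arrived late.
'to' is word 15.

15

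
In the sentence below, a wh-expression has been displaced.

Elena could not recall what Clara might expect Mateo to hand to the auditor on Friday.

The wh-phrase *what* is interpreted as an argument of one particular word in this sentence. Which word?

hand

Underlying clause: Clara might expect Mateo to hand what to the auditor on Friday.
The filler 'what' is interpreted as the direct object of 'hand'. Fronting leaves a gap immediately after 'hand':
Elena could not recall what Clara might expect Mateo to hand ___ to the auditor on Friday.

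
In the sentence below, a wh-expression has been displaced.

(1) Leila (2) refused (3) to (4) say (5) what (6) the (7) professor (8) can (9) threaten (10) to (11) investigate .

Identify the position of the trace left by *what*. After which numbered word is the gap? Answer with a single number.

11

In situ: The professor can threaten to investigate what.
'what' functions as the direct object of 'investigate'. It moves to the left edge, and the trace sits right after 'investigate':
Leila refused to say what the professor can threaten to investigate ___.
'investigate' is word 11.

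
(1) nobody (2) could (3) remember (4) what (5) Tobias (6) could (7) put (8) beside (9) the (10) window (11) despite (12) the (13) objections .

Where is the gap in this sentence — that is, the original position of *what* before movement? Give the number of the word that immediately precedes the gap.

Pre-movement form: Tobias could put what beside the window despite the objections.
The filler 'what' is interpreted as the direct object of 'put'. It moves to the left edge, and the trace sits right after 'put':
Nobody could remember what Tobias could put ___ beside the window despite the objections.
'put' is word 7.

7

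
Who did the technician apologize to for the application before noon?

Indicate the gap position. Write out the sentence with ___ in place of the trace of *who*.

In situ: The technician did apologize to who for the application before noon.
'who' is the object of the preposition 'to'. The gap is right after 'to'.

Who did the technician apologize to ___ for the application before noon?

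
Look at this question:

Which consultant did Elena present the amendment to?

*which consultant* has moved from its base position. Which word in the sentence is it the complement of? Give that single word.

to

In situ: Elena did present the amendment to which consultant.
The filler 'which consultant' is interpreted as the object of the preposition 'to' (recipient of 'present'). Wh-movement fronts it, leaving a gap right after 'to':
Which consultant did Elena present the amendment to ___?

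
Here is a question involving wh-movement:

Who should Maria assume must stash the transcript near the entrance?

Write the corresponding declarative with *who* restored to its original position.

'who' functions as the subject of the clause embedded under 'assume'. Wh-movement fronts it, leaving a gap right after 'assume':
Who should Maria assume ___ must stash the transcript near the entrance?

Maria should assume who must stash the transcript near the entrance.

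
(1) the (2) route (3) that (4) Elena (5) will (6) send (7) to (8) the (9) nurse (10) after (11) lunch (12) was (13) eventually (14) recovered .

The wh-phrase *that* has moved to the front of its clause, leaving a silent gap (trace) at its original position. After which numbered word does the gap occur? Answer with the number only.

The filler 'that' is interpreted as the direct object of 'send'. Fronting leaves a gap immediately after 'send':
The route that Elena will send ___ to the nurse after lunch was eventually recovered.
'send' is word 6.

6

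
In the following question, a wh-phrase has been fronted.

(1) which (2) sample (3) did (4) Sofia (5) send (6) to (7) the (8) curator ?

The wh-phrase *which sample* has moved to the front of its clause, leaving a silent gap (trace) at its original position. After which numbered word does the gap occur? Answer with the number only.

5

In situ: Sofia did send which sample to the curator.
'which sample' functions as the direct object of 'send'. Fronting leaves a gap immediately after 'send':
Which sample did Sofia send ___ to the curator?
'send' is word 5.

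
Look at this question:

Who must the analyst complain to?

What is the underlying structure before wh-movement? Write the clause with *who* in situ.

The analyst must complain to who.

'who' functions as the object of the preposition 'to'. Fronting leaves a gap immediately after 'to':
Who must the analyst complain to ___?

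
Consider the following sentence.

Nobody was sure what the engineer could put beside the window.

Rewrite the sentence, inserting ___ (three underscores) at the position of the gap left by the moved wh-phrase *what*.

In situ: The engineer could put what beside the window.
The filler 'what' is interpreted as the direct object of 'put'. The gap is right after 'put'.

Nobody was sure what the engineer could put ___ beside the window.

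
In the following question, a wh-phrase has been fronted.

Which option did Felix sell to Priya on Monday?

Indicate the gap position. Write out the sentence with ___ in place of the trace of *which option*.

Which option did Felix sell ___ to Priya on Monday?

Before movement: Felix did sell which option to Priya on Monday.
'which option' functions as the direct object of 'sell'. The gap is right after 'sell'.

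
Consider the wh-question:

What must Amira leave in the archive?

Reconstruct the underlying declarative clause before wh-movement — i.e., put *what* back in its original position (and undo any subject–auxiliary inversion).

'what' is the direct object of 'leave'. It moves to the left edge, and the trace sits right after 'leave':
What must Amira leave ___ in the archive?

Amira must leave what in the archive.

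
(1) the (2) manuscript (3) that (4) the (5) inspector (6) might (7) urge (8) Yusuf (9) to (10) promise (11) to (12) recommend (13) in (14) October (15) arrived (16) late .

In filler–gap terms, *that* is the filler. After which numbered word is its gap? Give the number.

The filler 'that' is interpreted as the direct object of 'recommend'. It moves to the left edge, and the trace sits right after 'recommend':
The manuscript that the inspector might urge Yusuf to promise to recommend ___ in October arrived late.
'recommend' is word 12.

12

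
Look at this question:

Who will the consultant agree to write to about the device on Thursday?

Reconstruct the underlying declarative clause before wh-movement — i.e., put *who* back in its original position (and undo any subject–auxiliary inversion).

'who' functions as the object of the preposition 'to'. It moves to the left edge, and the trace sits right after 'to':
Who will the consultant agree to write to ___ about the device on Thursday?

The consultant will agree to write to who about the device on Thursday.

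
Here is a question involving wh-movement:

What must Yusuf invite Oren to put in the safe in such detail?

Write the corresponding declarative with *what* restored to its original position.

'what' is the direct object of 'put'. Fronting leaves a gap immediately after 'put':
What must Yusuf invite Oren to put ___ in the safe in such detail?

Yusuf must invite Oren to put what in the safe in such detail.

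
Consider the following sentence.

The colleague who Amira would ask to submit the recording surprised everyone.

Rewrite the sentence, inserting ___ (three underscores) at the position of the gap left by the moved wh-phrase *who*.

The colleague who Amira would ask ___ to submit the recording surprised everyone.

The filler 'who' is interpreted as the direct object of 'ask'. The gap is right after 'ask'.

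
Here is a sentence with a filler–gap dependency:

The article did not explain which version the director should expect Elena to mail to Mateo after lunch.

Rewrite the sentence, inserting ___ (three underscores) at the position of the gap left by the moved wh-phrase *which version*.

The article did not explain which version the director should expect Elena to mail ___ to Mateo after lunch.

Before movement: The director should expect Elena to mail which version to Mateo after lunch.
'which version' functions as the direct object of 'mail'. The gap is right after 'mail'.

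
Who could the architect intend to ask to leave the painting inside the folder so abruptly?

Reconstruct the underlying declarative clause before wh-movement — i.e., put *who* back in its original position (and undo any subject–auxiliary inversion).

The architect could intend to ask who to leave the painting inside the folder so abruptly.

The filler 'who' is interpreted as the direct object of 'ask'. It moves to the left edge, and the trace sits right after 'ask':
Who could the architect intend to ask ___ to leave the painting inside the folder so abruptly?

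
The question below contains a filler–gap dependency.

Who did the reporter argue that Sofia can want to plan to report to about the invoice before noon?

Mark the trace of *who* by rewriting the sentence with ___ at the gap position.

Underlying clause: The reporter did argue that Sofia can want to plan to report to who about the invoice before noon.
'who' functions as the object of the preposition 'to'. The gap is right after 'to'.

Who did the reporter argue that Sofia can want to plan to report to ___ about the invoice before noon?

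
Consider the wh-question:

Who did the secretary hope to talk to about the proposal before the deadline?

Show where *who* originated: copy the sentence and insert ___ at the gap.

Before movement: The secretary did hope to talk to who about the proposal before the deadline.
'who' is the object of the preposition 'to'. The gap is right after 'to'.

Who did the secretary hope to talk to ___ about the proposal before the deadline?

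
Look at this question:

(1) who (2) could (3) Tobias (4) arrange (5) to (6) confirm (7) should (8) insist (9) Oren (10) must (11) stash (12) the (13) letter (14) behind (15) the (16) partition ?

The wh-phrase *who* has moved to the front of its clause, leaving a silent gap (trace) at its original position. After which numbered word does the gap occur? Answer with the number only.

6

Pre-movement form: Tobias could arrange to confirm who should insist Oren must stash the letter behind the partition.
The filler 'who' is interpreted as the subject of the clause embedded under 'confirm'. Fronting leaves a gap immediately after 'confirm':
Who could Tobias arrange to confirm ___ should insist Oren must stash the letter behind the partition?
'confirm' is word 6.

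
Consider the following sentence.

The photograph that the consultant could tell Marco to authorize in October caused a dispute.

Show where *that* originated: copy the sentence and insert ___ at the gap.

'that' functions as the direct object of 'authorize'. The gap is right after 'authorize'.

The photograph that the consultant could tell Marco to authorize ___ in October caused a dispute.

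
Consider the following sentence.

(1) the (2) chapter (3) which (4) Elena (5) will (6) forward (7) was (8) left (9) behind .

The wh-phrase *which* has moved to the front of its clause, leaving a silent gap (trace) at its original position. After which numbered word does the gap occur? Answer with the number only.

The filler 'which' is interpreted as the direct object of 'forward'. Wh-movement fronts it, leaving a gap right after 'forward':
The chapter which Elena will forward ___ was left behind.
'forward' is word 6.

6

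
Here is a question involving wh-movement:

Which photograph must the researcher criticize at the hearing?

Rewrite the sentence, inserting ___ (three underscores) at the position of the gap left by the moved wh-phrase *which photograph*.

Which photograph must the researcher criticize ___ at the hearing?

Before movement: The researcher must criticize which photograph at the hearing.
'which photograph' is the direct object of 'criticize'. The gap is right after 'criticize'.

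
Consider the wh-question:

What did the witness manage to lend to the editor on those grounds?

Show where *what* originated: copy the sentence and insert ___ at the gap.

What did the witness manage to lend ___ to the editor on those grounds?

Pre-movement form: The witness did manage to lend what to the editor on those grounds.
The filler 'what' is interpreted as the direct object of 'lend'. The gap is right after 'lend'.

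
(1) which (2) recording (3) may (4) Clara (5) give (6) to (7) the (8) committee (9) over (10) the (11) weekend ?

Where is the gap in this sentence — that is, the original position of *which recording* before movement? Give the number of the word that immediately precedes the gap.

Before movement: Clara may give which recording to the committee over the weekend.
'which recording' functions as the direct object of 'give'. It moves to the left edge, and the trace sits right after 'give':
Which recording may Clara give ___ to the committee over the weekend?
'give' is word 5.

5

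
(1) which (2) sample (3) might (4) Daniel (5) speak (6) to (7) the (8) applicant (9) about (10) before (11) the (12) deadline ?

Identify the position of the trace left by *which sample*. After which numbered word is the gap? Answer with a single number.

9

Underlying clause: Daniel might speak to the applicant about which sample before the deadline.
'which sample' functions as the object of the preposition 'about'. Fronting leaves a gap immediately after 'about':
Which sample might Daniel speak to the applicant about ___ before the deadline?
'about' is word 9.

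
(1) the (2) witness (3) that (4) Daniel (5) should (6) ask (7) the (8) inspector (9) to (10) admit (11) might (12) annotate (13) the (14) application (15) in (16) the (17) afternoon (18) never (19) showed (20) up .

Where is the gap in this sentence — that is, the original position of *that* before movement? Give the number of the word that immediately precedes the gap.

'that' is the subject of the clause embedded under 'admit'. Wh-movement fronts it, leaving a gap right after 'admit':
The witness that Daniel should ask the inspector to admit ___ might annotate the application in the afternoon never showed up.
'admit' is word 10.

10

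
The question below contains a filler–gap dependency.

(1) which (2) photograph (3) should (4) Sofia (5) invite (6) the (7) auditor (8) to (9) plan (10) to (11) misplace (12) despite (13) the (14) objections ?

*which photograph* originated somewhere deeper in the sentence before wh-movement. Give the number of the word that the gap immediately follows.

11

In situ: Sofia should invite the auditor to plan to misplace which photograph despite the objections.
'which photograph' is the direct object of 'misplace'. Wh-movement fronts it, leaving a gap right after 'misplace':
Which photograph should Sofia invite the auditor to plan to misplace ___ despite the objections?
'misplace' is word 11.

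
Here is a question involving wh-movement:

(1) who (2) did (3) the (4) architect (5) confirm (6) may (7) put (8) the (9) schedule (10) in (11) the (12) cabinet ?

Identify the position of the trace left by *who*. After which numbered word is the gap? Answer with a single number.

5

In situ: The architect did confirm who may put the schedule in the cabinet.
'who' functions as the subject of the clause embedded under 'confirm'. Fronting leaves a gap immediately after 'confirm':
Who did the architect confirm ___ may put the schedule in the cabinet?
'confirm' is word 5.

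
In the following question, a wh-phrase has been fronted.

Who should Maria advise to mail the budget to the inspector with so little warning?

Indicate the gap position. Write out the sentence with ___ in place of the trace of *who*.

Who should Maria advise ___ to mail the budget to the inspector with so little warning?

Before movement: Maria should advise who to mail the budget to the inspector with so little warning.
The filler 'who' is interpreted as the direct object of 'advise'. The gap is right after 'advise'.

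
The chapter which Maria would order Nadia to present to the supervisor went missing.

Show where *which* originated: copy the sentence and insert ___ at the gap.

The filler 'which' is interpreted as the direct object of 'present'. The gap is right after 'present'.

The chapter which Maria would order Nadia to present ___ to the supervisor went missing.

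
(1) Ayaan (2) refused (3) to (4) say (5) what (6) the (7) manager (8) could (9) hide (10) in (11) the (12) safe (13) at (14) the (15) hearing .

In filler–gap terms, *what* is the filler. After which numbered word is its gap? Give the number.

9

Pre-movement form: The manager could hide what in the safe at the hearing.
The filler 'what' is interpreted as the direct object of 'hide'. Wh-movement fronts it, leaving a gap right after 'hide':
Ayaan refused to say what the manager could hide ___ in the safe at the hearing.
'hide' is word 9.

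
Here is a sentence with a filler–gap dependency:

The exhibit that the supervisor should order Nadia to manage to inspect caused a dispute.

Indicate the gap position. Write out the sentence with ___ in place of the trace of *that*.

The exhibit that the supervisor should order Nadia to manage to inspect ___ caused a dispute.

The filler 'that' is interpreted as the direct object of 'inspect'. The gap is right after 'inspect'.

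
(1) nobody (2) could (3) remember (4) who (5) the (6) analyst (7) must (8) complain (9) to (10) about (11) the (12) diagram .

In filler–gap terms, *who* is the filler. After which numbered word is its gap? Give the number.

9

Underlying clause: The analyst must complain to who about the diagram.
The filler 'who' is interpreted as the object of the preposition 'to'. It moves to the left edge, and the trace sits right after 'to':
Nobody could remember who the analyst must complain to ___ about the diagram.
'to' is word 9.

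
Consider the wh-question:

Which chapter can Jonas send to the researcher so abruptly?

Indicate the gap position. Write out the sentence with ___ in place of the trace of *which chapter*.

In situ: Jonas can send which chapter to the researcher so abruptly.
'which chapter' functions as the direct object of 'send'. The gap is right after 'send'.

Which chapter can Jonas send ___ to the researcher so abruptly?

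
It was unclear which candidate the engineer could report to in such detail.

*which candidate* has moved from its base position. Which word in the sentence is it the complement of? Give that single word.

Pre-movement form: The engineer could report to which candidate in such detail.
The filler 'which candidate' is interpreted as the object of the preposition 'to'. Fronting leaves a gap immediately after 'to':
It was unclear which candidate the engineer could report to ___ in such detail.

to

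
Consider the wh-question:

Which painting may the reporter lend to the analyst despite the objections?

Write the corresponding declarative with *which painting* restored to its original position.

'which painting' is the direct object of 'lend'. It moves to the left edge, and the trace sits right after 'lend':
Which painting may the reporter lend ___ to the analyst despite the objections?

The reporter may lend which painting to the analyst despite the objections.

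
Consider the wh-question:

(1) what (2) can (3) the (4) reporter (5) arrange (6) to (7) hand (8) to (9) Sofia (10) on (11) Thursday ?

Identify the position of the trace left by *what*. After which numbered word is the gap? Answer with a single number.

7

Pre-movement form: The reporter can arrange to hand what to Sofia on Thursday.
'what' functions as the direct object of 'hand'. Fronting leaves a gap immediately after 'hand':
What can the reporter arrange to hand ___ to Sofia on Thursday?
'hand' is word 7.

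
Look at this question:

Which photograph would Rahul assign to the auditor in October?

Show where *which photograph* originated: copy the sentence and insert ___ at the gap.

Pre-movement form: Rahul would assign which photograph to the auditor in October.
'which photograph' functions as the direct object of 'assign'. The gap is right after 'assign'.

Which photograph would Rahul assign ___ to the auditor in October?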